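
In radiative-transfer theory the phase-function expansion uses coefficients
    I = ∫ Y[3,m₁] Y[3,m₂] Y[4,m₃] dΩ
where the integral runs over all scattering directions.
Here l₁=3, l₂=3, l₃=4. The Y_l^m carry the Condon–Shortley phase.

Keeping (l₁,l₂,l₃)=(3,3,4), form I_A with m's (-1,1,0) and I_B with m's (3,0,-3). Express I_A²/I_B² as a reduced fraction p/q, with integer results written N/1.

Same 3,3,4: normalisation and zero-m 3j drop out of the ratio.
A: Δ: 2! 4! 4! / 11! → 1/34650; sum: t=0:+1/1152 t=1:−1/36 t=2:+1/32 = 5/1152; 3j²(3 3 4; -1 1 0) = Δ·Π!·Σ² = 1/1386  (sign +1)
B: Δ: 2! 4! 4! / 11! → 1/34650; sum: t=0:+1/288 = 1/288; 3j²(3 3 4; 3 0 -3) = Δ·Π!·Σ² = 1/22  (sign -1)
I_A²/I_B² = (1/1386)/(1/22) = 1/63

1/63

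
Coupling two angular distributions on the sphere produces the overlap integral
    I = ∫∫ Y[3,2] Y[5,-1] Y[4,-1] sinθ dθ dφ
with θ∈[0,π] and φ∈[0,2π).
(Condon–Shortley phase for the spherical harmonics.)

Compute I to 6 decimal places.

Checks pass: Σm=0; 12 even; l₃=4∈[2,8].
(2·3+1)(2·5+1)(2·4+1) = 693
Δ: 4! 2! 6! / 13! → 1/180180
sum: t=1:−1/576 t=2:+1/144 t=3:−1/576 = 1/288
3j²(3 5 4; 0 0 0) = Δ·Π!·Σ² = 20/1001  (sign +1)
sum: t=0:+1/1152 t=1:−1/432 = -5/3456
3j²(3 5 4; 2 -1 -1) = Δ·Π!·Σ² = 625/36036  (sign +1)
combine: 4πI² = 693·20/1001·625/36036 = 3125/13013
take √, sign +1: I = 0.13823925

0.138239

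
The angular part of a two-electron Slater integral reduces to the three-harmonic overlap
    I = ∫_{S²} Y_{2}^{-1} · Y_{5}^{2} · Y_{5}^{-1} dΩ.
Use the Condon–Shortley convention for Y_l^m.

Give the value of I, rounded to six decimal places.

m-sum 0 ✓  L=12 even ✓  3≤5≤7 ✓
Π(2lᵢ+1) = 5×11×11 = 605
triangle coeff Δ(2,5,5) = 1/38610
Σ_t [0,2]: t=0:+1/2880 t=1:−1/576 t=2:+1/2880 = -1/960
(3j)²=10/429 [(2 5 5; 0 0 0)], sign=+1
Σ_t [1,2]: t=1:−1/2880 t=2:+1/1440 = 1/2880
(3j)²=7/715 [(2 5 5; -1 2 -1)], sign=+1
⇒ 4πI² = 70/507
I = (+1)√(70/507/(4π)) = 0.10481902

0.104819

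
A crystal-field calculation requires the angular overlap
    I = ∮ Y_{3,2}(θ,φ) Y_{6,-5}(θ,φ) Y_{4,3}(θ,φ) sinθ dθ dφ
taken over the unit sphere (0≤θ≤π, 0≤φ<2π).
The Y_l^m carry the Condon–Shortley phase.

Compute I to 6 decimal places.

L=13 odd ⇒ parity kills the (l;000) factor ⇒ I = 0

0.000000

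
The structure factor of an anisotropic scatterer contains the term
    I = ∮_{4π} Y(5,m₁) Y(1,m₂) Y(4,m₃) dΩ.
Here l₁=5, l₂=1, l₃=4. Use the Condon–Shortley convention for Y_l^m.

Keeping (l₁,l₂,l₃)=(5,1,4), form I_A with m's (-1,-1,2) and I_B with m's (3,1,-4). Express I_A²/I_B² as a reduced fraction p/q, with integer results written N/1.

6/1

Shared (l₁,l₂,l₃)=(5,1,4): N and (l;000)² cancel in I_A²/I_B².
A: Δ = 2!·8!·0!/11! = 1/495; Racah Σ t=0..0: t=0:+1/2880 = 1/2880; ⇒ 3j(5 1 4; -1 -1 2)² = 2/165, sgn +1
B: Δ = 2!·8!·0!/11! = 1/495; Racah Σ t=2..2: t=2:+1/80640 = 1/80640; ⇒ 3j(5 1 4; 3 1 -4)² = 1/495, sgn +1
I_A²/I_B² = (2/165)/(1/495) = 6/1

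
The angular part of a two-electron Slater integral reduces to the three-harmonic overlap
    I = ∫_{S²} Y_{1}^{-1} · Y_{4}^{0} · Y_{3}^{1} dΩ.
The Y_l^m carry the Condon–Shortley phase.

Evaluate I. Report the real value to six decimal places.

Checks pass: Σm=0; 8 even; l₃=3∈[3,5].
(2·1+1)(2·4+1)(2·3+1) = 189
Δ: 2! 0! 6! / 9! → 1/252
sum: t=1:−1/36 = -1/36
3j²(1 4 3; 0 0 0) = Δ·Π!·Σ² = 4/63  (sign +1)
sum: t=2:+1/96 = 1/96
3j²(1 4 3; -1 0 1) = Δ·Π!·Σ² = 1/42  (sign +1)
combine: 4πI² = 189·4/63·1/42 = 2/7
take √, sign +1: I = 0.15078601

0.150786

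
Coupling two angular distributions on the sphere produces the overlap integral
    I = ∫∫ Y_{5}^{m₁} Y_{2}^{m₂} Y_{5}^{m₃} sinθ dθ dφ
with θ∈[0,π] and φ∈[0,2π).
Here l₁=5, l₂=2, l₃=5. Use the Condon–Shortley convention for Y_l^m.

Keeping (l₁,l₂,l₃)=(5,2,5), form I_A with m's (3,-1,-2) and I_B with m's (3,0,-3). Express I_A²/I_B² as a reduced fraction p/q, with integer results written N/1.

100/1

Same 5,2,5: normalisation and zero-m 3j drop out of the ratio.
A: Δ: 2! 8! 2! / 13! → 1/38610; sum: t=0:+1/2880 t=1:−1/10080 = 1/4032; 3j²(5 2 5; 3 -1 -2) = Δ·Π!·Σ² = 10/429  (sign -1)
B: Δ: 2! 8! 2! / 13! → 1/38610; sum: t=0:+1/5760 t=1:−1/5040 t=2:+1/161280 = -1/53760; 3j²(5 2 5; 3 0 -3) = Δ·Π!·Σ² = 1/4290  (sign -1)
I_A²/I_B² = (10/429)/(1/4290) = 100/1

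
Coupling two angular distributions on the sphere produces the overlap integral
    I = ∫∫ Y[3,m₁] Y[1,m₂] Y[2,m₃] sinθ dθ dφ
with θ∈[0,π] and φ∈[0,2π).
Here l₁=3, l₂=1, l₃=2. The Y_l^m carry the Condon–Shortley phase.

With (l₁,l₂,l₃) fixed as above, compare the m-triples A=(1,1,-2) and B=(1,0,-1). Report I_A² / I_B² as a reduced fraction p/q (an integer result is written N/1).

Same 3,1,2: normalisation and zero-m 3j drop out of the ratio.
A: Δ: 2! 4! 0! / 7! → 1/105; sum: t=2:+1/48 = 1/48; 3j²(3 1 2; 1 1 -2) = Δ·Π!·Σ² = 1/105  (sign +1)
B: Δ: 2! 4! 0! / 7! → 1/105; sum: t=1:−1/6 = -1/6; 3j²(3 1 2; 1 0 -1) = Δ·Π!·Σ² = 8/105  (sign +1)
I_A²/I_B² = (1/105)/(8/105) = 1/8

1/8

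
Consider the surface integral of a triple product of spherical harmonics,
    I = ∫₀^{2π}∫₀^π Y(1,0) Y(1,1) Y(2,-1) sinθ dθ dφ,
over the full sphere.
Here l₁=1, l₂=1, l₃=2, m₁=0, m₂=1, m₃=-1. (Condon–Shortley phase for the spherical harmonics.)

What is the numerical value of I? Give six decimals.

m-sum 0 ✓  L=4 even ✓  0≤2≤2 ✓
Π(2lᵢ+1) = 3×3×5 = 45
triangle coeff Δ(1,1,2) = 1/30
Σ_t [0,0]: t=0:+1/1 = 1/1
(3j)²=2/15 [(1 1 2; 0 0 0)], sign=+1
Σ_t [0,0]: t=0:+1/2 = 1/2
(3j)²=1/10 [(1 1 2; 0 1 -1)], sign=-1
⇒ 4πI² = 3/5
I = (-1)√(3/5/(4π)) = -0.21850969

-0.218510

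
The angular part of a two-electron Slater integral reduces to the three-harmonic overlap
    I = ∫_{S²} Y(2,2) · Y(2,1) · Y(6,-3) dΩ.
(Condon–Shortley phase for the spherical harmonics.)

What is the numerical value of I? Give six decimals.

0.000000

|2−2|≤6≤2+2 violated ⇒ I = 0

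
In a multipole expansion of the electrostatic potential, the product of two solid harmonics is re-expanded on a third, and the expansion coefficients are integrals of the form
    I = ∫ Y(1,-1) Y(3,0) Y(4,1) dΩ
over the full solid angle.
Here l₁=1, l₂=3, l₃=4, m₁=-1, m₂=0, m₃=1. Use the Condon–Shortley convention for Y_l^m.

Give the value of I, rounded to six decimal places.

-0.194664

m-sum 0 ✓  L=8 even ✓  2≤4≤4 ✓
Π(2lᵢ+1) = 3×7×9 = 189
triangle coeff Δ(1,3,4) = 1/252
Σ_t [0,0]: t=0:+1/36 = 1/36
(3j)²=4/63 [(1 3 4; 0 0 0)], sign=+1
Σ_t [0,0]: t=0:+1/72 = 1/72
(3j)²=5/126 [(1 3 4; -1 0 1)], sign=-1
⇒ 4πI² = 10/21
I = (-1)√(10/21/(4π)) = -0.19466390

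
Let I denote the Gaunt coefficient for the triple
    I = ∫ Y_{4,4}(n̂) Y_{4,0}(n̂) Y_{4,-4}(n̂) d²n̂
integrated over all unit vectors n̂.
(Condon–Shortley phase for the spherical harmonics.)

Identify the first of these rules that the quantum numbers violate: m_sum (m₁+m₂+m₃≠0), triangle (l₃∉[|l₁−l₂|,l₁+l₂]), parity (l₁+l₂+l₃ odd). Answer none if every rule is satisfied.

Σmᵢ = 0  ✓
l₃∈[|l₁−l₂|,l₁+l₂]=[0,8], have l₃=4  ✓
Σlᵢ = 12 ⇒ even  ✓

none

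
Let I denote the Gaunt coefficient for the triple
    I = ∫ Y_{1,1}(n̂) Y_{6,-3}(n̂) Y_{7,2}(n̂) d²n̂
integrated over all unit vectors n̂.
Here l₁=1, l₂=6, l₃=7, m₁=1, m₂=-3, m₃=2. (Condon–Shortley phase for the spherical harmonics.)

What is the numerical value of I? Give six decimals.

0.110647

m-sum 0 ✓  L=14 even ✓  5≤7≤7 ✓
Π(2lᵢ+1) = 3×13×15 = 585
triangle coeff Δ(1,6,7) = 1/1365
Σ_t [0,0]: t=0:+1/518400 = 1/518400
(3j)²=7/195 [(1 6 7; 0 0 0)], sign=-1
Σ_t [0,0]: t=0:+1/4354560 = 1/4354560
(3j)²=2/273 [(1 6 7; 1 -3 2)], sign=-1
⇒ 4πI² = 2/13
I = (+1)√(2/13/(4π)) = 0.11064668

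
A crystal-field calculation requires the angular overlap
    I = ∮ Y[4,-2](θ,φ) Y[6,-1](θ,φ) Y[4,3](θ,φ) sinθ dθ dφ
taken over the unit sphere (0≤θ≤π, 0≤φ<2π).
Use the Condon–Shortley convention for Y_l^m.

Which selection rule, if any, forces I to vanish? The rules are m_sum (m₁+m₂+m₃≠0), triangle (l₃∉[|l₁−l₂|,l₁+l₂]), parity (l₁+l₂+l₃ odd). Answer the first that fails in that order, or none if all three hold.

none

m₁+m₂+m₃ = -2 − 1 + 3 = 0  ✓
triangle: |4−6|=2 ≤ l₃=4 ≤ 4+6=10  ✓
parity: l₁+l₂+l₃ = 14 is even  ✓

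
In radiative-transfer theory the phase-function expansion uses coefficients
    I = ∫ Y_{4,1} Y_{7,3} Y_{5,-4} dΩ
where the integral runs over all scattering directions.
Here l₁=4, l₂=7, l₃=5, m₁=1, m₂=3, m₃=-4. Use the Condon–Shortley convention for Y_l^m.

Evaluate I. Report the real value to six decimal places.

Rules hold: Σm=0, L=16 even, 3≤5≤11.
N = 9·15·11 = 1485
Δ = 6!·2!·8!/17! = 1/6126120
Racah Σ t=2..4: t=2:+1/69120 t=3:−1/20736 t=4:+1/69120 = -1/51840
⇒ 3j(4 7 5; 0 0 0)² = 280/21879, sgn +1
Racah Σ t=2..3: t=2:+1/1935360 t=3:−1/362880 = -13/5806080
⇒ 3j(4 7 5; 1 3 -4)² = 195/10472, sgn +1
4πI² = N·(3j₀)²·(3jₘ)² = 1125/3179
I = +1·√(0.353885/4π) = 0.16781318

0.167813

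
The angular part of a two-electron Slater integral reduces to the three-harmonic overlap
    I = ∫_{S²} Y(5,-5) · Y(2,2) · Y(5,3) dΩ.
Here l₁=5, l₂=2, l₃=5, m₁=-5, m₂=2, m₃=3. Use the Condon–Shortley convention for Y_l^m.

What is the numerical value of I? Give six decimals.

m-sum 0 ✓  L=12 even ✓  3≤5≤7 ✓
Π(2lᵢ+1) = 11×5×11 = 605
triangle coeff Δ(5,2,5) = 1/38610
Σ_t [0,2]: t=0:+1/2880 t=1:−1/576 t=2:+1/2880 = -1/960
(3j)²=10/429 [(5 2 5; 0 0 0)], sign=+1
Σ_t [2,2]: t=2:+1/161280 = 1/161280
(3j)²=1/143 [(5 2 5; -5 2 3)], sign=+1
⇒ 4πI² = 50/507
I = (+1)√(50/507/(4π)) = 0.08858824

0.088588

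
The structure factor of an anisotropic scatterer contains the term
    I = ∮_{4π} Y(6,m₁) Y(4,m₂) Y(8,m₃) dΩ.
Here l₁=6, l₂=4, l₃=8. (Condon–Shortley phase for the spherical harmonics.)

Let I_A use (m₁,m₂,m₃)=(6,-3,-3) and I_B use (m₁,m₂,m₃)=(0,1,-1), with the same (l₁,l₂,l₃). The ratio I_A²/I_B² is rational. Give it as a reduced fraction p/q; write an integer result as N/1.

Shared (l₁,l₂,l₃)=(6,4,8): N and (l;000)² cancel in I_A²/I_B².
A: Δ = 2!·10!·6!/19! = 1/23279256; Racah Σ t=0..0: t=0:+1/870912000 = 1/870912000; ⇒ 3j(6 4 8; 6 -3 -3)² = 11/16796, sgn -1
B: Δ = 2!·10!·6!/19! = 1/23279256; Racah Σ t=0..2: t=0:+1/4147200 t=1:−1/691200 t=2:+1/1244160 = -1/2488320; ⇒ 3j(6 4 8; 0 1 -1)² = 875/184756, sgn +1
I_A²/I_B² = (11/16796)/(875/184756) = 121/875

121/875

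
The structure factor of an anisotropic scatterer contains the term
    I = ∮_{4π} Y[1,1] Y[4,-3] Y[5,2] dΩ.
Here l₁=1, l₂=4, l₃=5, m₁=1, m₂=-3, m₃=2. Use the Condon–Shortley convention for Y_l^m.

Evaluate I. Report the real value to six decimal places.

0.085055

Checks pass: Σm=0; 10 even; l₃=5∈[3,5].
(2·1+1)(2·4+1)(2·5+1) = 297
Δ: 0! 2! 8! / 11! → 1/495
sum: t=0:+1/576 = 1/576
3j²(1 4 5; 0 0 0) = Δ·Π!·Σ² = 5/99  (sign -1)
sum: t=0:+1/10080 = 1/10080
3j²(1 4 5; 1 -3 2) = Δ·Π!·Σ² = 1/165  (sign -1)
combine: 4πI² = 297·5/99·1/165 = 1/11
take √, sign +1: I = 0.08505478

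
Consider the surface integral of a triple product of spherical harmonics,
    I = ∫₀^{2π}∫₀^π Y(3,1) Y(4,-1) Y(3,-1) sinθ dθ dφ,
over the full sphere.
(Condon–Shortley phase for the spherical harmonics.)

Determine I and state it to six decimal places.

Σmᵢ = -1 ≠ 0, so the φ-integral vanishes; I = 0

0.000000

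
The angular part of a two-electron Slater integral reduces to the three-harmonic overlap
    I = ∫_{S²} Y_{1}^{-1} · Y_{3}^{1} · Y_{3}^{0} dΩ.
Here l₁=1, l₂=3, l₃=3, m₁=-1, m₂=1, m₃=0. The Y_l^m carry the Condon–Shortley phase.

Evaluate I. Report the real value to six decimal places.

0.000000

L=7 odd ⇒ parity kills the (l;000) factor ⇒ I = 0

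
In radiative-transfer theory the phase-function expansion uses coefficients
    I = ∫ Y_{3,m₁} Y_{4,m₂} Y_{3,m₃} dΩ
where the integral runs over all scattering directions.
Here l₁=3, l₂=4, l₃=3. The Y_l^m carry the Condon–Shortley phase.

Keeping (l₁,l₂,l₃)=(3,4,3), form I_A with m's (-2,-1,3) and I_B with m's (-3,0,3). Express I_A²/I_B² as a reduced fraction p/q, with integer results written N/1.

10/3

Same 3,4,3: normalisation and zero-m 3j drop out of the ratio.
A: Δ: 4! 2! 4! / 11! → 1/34650; sum: t=3:−1/288 = -1/288; 3j²(3 4 3; -2 -1 3) = Δ·Π!·Σ² = 5/231  (sign -1)
B: Δ: 4! 2! 4! / 11! → 1/34650; sum: t=4:+1/1152 = 1/1152; 3j²(3 4 3; -3 0 3) = Δ·Π!·Σ² = 1/154  (sign +1)
I_A²/I_B² = (5/231)/(1/154) = 10/3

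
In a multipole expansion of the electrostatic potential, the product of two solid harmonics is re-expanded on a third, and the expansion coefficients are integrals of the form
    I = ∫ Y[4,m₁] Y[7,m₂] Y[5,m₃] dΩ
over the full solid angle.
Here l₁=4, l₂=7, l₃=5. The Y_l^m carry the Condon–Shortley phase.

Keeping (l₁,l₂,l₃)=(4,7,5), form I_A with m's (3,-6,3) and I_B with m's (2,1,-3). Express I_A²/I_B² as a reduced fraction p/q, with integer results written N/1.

231/325

Shared (l₁,l₂,l₃)=(4,7,5): N and (l;000)² cancel in I_A²/I_B².
A: Δ = 6!·2!·8!/17! = 1/6126120; Racah Σ t=0..1: t=0:+1/3628800 t=1:−1/9676800 = 1/5806080; ⇒ 3j(4 7 5; 3 -6 3)² = 5/408, sgn +1
B: Δ = 6!·2!·8!/17! = 1/6126120; Racah Σ t=0..2: t=0:+1/58060800 t=1:−1/604800 t=2:+1/138240 = 13/2322432; ⇒ 3j(4 7 5; 2 1 -3)² = 1625/94248, sgn +1
I_A²/I_B² = (5/408)/(1625/94248) = 231/325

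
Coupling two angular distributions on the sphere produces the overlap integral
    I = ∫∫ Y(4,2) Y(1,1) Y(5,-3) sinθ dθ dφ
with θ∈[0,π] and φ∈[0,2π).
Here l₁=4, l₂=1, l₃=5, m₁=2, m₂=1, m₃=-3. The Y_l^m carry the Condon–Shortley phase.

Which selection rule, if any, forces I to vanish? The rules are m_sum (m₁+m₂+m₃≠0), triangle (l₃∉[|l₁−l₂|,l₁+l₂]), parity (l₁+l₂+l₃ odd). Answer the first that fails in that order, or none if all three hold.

none

azimuthal sum: 2 + 1 − 3 = 0  ✓
3 ≤ 5 ≤ 5 (triangle on l)  ✓
L = 4 + 1 + 5 = 10 (even)  ✓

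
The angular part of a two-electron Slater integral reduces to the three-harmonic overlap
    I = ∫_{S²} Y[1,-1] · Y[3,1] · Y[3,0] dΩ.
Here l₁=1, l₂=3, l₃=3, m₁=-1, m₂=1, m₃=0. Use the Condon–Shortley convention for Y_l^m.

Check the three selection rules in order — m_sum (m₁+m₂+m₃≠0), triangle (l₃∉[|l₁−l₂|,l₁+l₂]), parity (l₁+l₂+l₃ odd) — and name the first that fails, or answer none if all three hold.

m₁+m₂+m₃ = -1 + 1 + 0 = 0  ✓
triangle: |1−3|=2 ≤ l₃=3 ≤ 1+3=4  ✓
parity: l₁+l₂+l₃ = 7 is odd  ✗

parity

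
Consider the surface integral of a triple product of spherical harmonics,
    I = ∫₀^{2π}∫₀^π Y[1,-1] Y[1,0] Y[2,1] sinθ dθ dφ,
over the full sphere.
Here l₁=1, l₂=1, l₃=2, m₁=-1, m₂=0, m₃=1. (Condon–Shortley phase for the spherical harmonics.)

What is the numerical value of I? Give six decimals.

Checks pass: Σm=0; 4 even; l₃=2∈[0,2].
(2·1+1)(2·1+1)(2·2+1) = 45
Δ: 0! 2! 2! / 5! → 1/30
sum: t=0:+1/1 = 1/1
3j²(1 1 2; 0 0 0) = Δ·Π!·Σ² = 2/15  (sign +1)
sum: t=0:+1/2 = 1/2
3j²(1 1 2; -1 0 1) = Δ·Π!·Σ² = 1/10  (sign -1)
combine: 4πI² = 45·2/15·1/10 = 3/5
take √, sign -1: I = -0.21850969

-0.218510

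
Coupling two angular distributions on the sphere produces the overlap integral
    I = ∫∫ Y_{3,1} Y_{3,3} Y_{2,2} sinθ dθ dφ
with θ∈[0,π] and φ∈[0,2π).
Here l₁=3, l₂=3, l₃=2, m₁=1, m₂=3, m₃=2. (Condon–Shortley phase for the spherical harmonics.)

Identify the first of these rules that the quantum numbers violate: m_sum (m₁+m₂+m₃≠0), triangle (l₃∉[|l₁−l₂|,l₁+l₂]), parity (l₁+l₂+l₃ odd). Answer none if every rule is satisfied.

Σmᵢ = 6  ✗
l₃∈[|l₁−l₂|,l₁+l₂]=[0,6], have l₃=2
Σlᵢ = 8 ⇒ even

m_sum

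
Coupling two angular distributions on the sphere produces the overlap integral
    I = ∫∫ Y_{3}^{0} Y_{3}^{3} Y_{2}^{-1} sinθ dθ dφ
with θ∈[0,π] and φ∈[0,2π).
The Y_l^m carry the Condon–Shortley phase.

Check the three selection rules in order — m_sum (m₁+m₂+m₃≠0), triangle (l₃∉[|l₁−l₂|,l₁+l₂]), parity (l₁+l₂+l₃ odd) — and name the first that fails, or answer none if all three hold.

m_sum

Σmᵢ = 2  ✗
l₃∈[|l₁−l₂|,l₁+l₂]=[0,6], have l₃=2
Σlᵢ = 8 ⇒ even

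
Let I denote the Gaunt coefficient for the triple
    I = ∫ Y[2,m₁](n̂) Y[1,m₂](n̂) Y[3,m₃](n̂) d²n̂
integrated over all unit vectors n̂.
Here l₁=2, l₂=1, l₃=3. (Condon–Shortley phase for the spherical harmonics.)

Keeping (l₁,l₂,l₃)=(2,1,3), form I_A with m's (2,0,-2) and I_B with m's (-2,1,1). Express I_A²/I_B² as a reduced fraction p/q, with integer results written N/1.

l's match ⇒ only the (l;m) 3-j factors differ between A and B.
A: triangle coeff Δ(2,1,3) = 1/105; Σ_t [0,0]: t=0:+1/24 = 1/24; (3j)²=1/21 [(2 1 3; 2 0 -2)], sign=-1
B: triangle coeff Δ(2,1,3) = 1/105; Σ_t [0,0]: t=0:+1/48 = 1/48; (3j)²=1/105 [(2 1 3; -2 1 1)], sign=+1
I_A²/I_B² = (1/21)/(1/105) = 5/1

5/1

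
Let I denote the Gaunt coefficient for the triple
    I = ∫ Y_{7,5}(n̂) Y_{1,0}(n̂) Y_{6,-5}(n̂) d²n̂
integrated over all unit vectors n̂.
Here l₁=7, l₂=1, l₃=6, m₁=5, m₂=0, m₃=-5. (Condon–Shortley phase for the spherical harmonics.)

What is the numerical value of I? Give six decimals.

Rules hold: Σm=0, L=14 even, 6≤6≤8.
N = 15·3·13 = 585
Δ = 2!·12!·0!/15! = 1/1365
Racah Σ t=1..1: t=1:−1/518400 = -1/518400
⇒ 3j(7 1 6; 0 0 0)² = 7/195, sgn -1
Racah Σ t=1..1: t=1:−1/39916800 = -1/39916800
⇒ 3j(7 1 6; 5 0 -5)² = 8/455, sgn +1
4πI² = N·(3j₀)²·(3jₘ)² = 24/65
I = -1·√(0.369231/4π) = -0.17141310

-0.171413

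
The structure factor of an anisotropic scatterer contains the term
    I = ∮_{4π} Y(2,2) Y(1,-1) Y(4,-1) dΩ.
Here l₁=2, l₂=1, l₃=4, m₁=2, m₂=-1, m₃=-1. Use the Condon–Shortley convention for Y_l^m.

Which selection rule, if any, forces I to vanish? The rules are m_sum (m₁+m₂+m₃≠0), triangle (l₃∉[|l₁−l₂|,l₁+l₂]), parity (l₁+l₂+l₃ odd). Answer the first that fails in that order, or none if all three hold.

triangle

Σmᵢ = 0  ✓
l₃∈[|l₁−l₂|,l₁+l₂]=[1,3], have l₃=4  ✗
Σlᵢ = 7 ⇒ odd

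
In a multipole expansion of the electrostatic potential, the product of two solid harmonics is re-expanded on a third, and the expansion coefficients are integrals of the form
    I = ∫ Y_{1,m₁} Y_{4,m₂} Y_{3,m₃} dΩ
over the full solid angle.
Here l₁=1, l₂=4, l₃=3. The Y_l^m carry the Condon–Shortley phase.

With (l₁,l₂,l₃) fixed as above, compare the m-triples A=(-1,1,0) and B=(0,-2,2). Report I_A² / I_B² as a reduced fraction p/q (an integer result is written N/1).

Shared (l₁,l₂,l₃)=(1,4,3): N and (l;000)² cancel in I_A²/I_B².
A: Δ = 2!·0!·6!/9! = 1/252; Racah Σ t=2..2: t=2:+1/72 = 1/72; ⇒ 3j(1 4 3; -1 1 0)² = 5/126, sgn -1
B: Δ = 2!·0!·6!/9! = 1/252; Racah Σ t=1..1: t=1:−1/120 = -1/120; ⇒ 3j(1 4 3; 0 -2 2)² = 1/21, sgn +1
I_A²/I_B² = (5/126)/(1/21) = 5/6

5/6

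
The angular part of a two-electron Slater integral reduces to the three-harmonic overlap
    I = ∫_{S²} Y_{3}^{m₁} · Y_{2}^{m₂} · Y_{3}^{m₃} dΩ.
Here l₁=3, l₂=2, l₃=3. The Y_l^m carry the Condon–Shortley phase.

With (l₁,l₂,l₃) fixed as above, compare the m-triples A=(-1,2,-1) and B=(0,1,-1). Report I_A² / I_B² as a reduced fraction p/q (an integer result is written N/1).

12/1

l's match ⇒ only the (l;m) 3-j factors differ between A and B.
A: triangle coeff Δ(3,2,3) = 1/3780; Σ_t [2,2]: t=2:+1/16 = 1/16; (3j)²=2/35 [(3 2 3; -1 2 -1)], sign=+1
B: triangle coeff Δ(3,2,3) = 1/3780; Σ_t [1,2]: t=1:−1/8 t=2:+1/12 = -1/24; (3j)²=1/210 [(3 2 3; 0 1 -1)], sign=-1
I_A²/I_B² = (2/35)/(1/210) = 12/1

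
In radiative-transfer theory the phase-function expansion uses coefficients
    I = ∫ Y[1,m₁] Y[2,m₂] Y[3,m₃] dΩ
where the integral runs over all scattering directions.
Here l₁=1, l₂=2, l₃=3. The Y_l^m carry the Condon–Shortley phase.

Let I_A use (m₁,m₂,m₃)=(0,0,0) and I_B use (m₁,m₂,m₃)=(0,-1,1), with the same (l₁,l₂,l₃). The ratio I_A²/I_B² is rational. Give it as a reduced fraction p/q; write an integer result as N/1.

Shared (l₁,l₂,l₃)=(1,2,3): N and (l;000)² cancel in I_A²/I_B².
A: Δ = 0!·2!·4!/7! = 1/105; Racah Σ t=0..0: t=0:+1/4 = 1/4; ⇒ 3j(1 2 3; 0 0 0)² = 3/35, sgn -1
B: Δ = 0!·2!·4!/7! = 1/105; Racah Σ t=0..0: t=0:+1/6 = 1/6; ⇒ 3j(1 2 3; 0 -1 1)² = 8/105, sgn +1
I_A²/I_B² = (3/35)/(8/105) = 9/8

9/8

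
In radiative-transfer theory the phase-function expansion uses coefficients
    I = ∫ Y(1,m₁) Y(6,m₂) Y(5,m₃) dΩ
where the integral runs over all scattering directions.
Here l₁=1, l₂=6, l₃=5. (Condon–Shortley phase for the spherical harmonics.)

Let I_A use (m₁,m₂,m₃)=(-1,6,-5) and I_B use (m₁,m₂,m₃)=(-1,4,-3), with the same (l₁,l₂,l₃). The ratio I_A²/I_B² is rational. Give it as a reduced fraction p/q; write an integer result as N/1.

22/15

l's match ⇒ only the (l;m) 3-j factors differ between A and B.
A: triangle coeff Δ(1,6,5) = 1/858; Σ_t [2,2]: t=2:+1/7257600 = 1/7257600; (3j)²=1/13 [(1 6 5; -1 6 -5)], sign=+1
B: triangle coeff Δ(1,6,5) = 1/858; Σ_t [2,2]: t=2:+1/161280 = 1/161280; (3j)²=15/286 [(1 6 5; -1 4 -3)], sign=+1
I_A²/I_B² = (1/13)/(15/286) = 22/15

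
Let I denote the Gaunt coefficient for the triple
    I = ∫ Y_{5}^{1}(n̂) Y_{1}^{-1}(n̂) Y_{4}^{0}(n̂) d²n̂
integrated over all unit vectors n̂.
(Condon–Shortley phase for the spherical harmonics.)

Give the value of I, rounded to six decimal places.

Rules hold: Σm=0, L=10 even, 4≤4≤6.
N = 11·3·9 = 297
Δ = 2!·8!·0!/11! = 1/495
Racah Σ t=1..1: t=1:−1/576 = -1/576
⇒ 3j(5 1 4; 0 0 0)² = 5/99, sgn -1
Racah Σ t=0..0: t=0:+1/1152 = 1/1152
⇒ 3j(5 1 4; 1 -1 0)² = 1/33, sgn +1
4πI² = N·(3j₀)²·(3jₘ)² = 5/11
I = -1·√(0.454545/4π) = -0.19018827

-0.190188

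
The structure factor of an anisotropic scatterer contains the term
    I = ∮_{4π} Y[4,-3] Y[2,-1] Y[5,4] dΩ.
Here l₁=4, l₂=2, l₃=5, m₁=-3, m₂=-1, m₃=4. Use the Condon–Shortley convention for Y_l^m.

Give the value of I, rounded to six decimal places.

0.000000

L=11 odd ⇒ parity kills the (l;000) factor ⇒ I = 0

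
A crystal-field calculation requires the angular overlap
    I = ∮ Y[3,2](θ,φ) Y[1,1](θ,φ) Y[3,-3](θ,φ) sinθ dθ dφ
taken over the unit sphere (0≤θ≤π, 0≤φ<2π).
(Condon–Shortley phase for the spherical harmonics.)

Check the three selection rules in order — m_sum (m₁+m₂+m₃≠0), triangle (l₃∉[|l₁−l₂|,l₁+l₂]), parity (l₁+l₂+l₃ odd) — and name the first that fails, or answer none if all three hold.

m₁+m₂+m₃ = 2 + 1 − 3 = 0  ✓
triangle: |3−1|=2 ≤ l₃=3 ≤ 3+1=4  ✓
parity: l₁+l₂+l₃ = 7 is odd  ✗

parity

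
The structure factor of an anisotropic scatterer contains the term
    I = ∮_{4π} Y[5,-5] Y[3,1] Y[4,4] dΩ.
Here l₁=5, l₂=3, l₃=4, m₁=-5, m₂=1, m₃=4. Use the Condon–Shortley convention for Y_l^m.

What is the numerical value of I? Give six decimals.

0.189625

m-sum 0 ✓  L=12 even ✓  2≤4≤8 ✓
Π(2lᵢ+1) = 11×7×9 = 693
triangle coeff Δ(5,3,4) = 1/180180
Σ_t [1,3]: t=1:−1/576 t=2:+1/144 t=3:−1/576 = 1/288
(3j)²=20/1001 [(5 3 4; 0 0 0)], sign=+1
Σ_t [4,4]: t=4:+1/34560 = 1/34560
(3j)²=14/429 [(5 3 4; -5 1 4)], sign=+1
⇒ 4πI² = 840/1859
I = (+1)√(840/1859/(4π)) = 0.18962475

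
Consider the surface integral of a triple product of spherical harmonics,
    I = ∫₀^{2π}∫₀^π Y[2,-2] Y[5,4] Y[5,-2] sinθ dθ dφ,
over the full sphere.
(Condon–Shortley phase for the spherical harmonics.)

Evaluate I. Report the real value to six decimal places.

Checks pass: Σm=0; 12 even; l₃=5∈[3,7].
(2·2+1)(2·5+1)(2·5+1) = 605
Δ: 2! 2! 8! / 13! → 1/38610
sum: t=0:+1/2880 t=1:−1/576 t=2:+1/2880 = -1/960
3j²(2 5 5; 0 0 0) = Δ·Π!·Σ² = 10/429  (sign +1)
sum: t=2:+1/20160 = 1/20160
3j²(2 5 5; -2 4 -2) = Δ·Π!·Σ² = 12/715  (sign -1)
combine: 4πI² = 605·10/429·12/715 = 40/169
take √, sign -1: I = -0.13724032

-0.137240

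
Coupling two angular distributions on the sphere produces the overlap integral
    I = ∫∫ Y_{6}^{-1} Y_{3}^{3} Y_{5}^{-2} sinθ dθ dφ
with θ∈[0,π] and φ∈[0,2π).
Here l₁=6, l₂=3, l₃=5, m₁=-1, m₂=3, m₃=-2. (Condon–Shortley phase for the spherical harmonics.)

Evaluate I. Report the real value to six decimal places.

0.145631

m-sum 0 ✓  L=14 even ✓  3≤5≤9 ✓
Π(2lᵢ+1) = 13×7×11 = 1001
triangle coeff Δ(6,3,5) = 1/675675
Σ_t [1,3]: t=1:−1/8640 t=2:+1/2304 t=3:−1/8640 = 7/34560
(3j)²=7/429 [(6 3 5; 0 0 0)], sign=-1
Σ_t [4,4]: t=4:+1/34560 = 1/34560
(3j)²=7/429 [(6 3 5; -1 3 -2)], sign=-1
⇒ 4πI² = 343/1287
I = (+1)√(343/1287/(4π)) = 0.14563067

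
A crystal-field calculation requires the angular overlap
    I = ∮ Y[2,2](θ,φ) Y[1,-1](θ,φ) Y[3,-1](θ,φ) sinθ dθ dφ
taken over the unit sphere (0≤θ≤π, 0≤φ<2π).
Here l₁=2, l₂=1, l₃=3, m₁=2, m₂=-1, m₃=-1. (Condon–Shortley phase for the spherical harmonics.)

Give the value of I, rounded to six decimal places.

Rules hold: Σm=0, L=6 even, 1≤3≤3.
N = 5·3·7 = 105
Δ = 0!·4!·2!/7! = 1/105
Racah Σ t=0..0: t=0:+1/4 = 1/4
⇒ 3j(2 1 3; 0 0 0)² = 3/35, sgn -1
Racah Σ t=0..0: t=0:+1/48 = 1/48
⇒ 3j(2 1 3; 2 -1 -1)² = 1/105, sgn +1
4πI² = N·(3j₀)²·(3jₘ)² = 3/35
I = -1·√(0.0857143/4π) = -0.08258890

-0.082589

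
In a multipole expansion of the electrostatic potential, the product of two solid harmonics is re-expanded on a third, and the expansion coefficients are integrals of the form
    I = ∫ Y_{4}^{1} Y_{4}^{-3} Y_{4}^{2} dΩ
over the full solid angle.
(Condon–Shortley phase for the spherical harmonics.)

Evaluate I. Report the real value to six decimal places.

-0.063661

Rules hold: Σm=0, L=12 even, 0≤4≤8.
N = 9·9·9 = 729
Δ = 4!·4!·4!/13! = 1/450450
Racah Σ t=0..4: t=0:+1/13824 t=1:−1/216 t=2:+1/64 t=3:−1/216 t=4:+1/13824 = 5/768
⇒ 3j(4 4 4; 0 0 0)² = 18/1001, sgn +1
Racah Σ t=0..1: t=0:+1/864 t=1:−1/576 = -1/1728
⇒ 3j(4 4 4; 1 -3 2)² = 5/1287, sgn -1
4πI² = N·(3j₀)²·(3jₘ)² = 7290/143143
I = -1·√(0.0509281/4π) = -0.06366105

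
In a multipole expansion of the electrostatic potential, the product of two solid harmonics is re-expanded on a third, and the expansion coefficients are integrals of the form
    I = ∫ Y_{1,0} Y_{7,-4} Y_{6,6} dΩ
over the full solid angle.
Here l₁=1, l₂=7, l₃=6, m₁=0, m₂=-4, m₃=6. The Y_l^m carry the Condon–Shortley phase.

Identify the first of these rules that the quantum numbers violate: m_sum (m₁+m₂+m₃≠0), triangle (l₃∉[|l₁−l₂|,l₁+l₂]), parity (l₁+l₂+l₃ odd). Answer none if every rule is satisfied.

m₁+m₂+m₃ = 0 − 4 + 6 = 2  ✗
triangle: |1−7|=6 ≤ l₃=6 ≤ 1+7=8
parity: l₁+l₂+l₃ = 14 is even

m_sum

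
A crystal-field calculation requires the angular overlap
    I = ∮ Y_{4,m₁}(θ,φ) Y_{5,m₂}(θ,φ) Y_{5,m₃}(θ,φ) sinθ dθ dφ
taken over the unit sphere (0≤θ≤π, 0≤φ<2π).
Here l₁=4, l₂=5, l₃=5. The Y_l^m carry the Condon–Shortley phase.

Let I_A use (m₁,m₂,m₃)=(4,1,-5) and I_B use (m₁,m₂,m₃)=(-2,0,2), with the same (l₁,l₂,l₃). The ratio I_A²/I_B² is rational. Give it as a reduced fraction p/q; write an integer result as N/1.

Shared (l₁,l₂,l₃)=(4,5,5): N and (l;000)² cancel in I_A²/I_B².
A: Δ = 4!·4!·6!/15! = 1/3153150; Racah Σ t=0..0: t=0:+1/414720 = 1/414720; ⇒ 3j(4 5 5; 4 1 -5)² = 2/429, sgn +1
B: Δ = 4!·4!·6!/15! = 1/3153150; Racah Σ t=2..4: t=2:+1/3456 t=3:−1/1728 t=4:+1/11520 = -7/34560; ⇒ 3j(4 5 5; -2 0 2)² = 7/858, sgn +1
I_A²/I_B² = (2/429)/(7/858) = 4/7

4/7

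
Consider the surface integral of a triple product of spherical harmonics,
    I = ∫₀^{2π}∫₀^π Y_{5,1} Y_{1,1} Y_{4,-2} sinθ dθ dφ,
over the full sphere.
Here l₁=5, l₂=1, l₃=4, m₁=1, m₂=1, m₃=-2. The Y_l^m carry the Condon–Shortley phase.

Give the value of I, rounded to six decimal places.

m-sum 0 ✓  L=10 even ✓  4≤4≤6 ✓
Π(2lᵢ+1) = 11×3×9 = 297
triangle coeff Δ(5,1,4) = 1/495
Σ_t [1,1]: t=1:−1/576 = -1/576
(3j)²=5/99 [(5 1 4; 0 0 0)], sign=-1
Σ_t [2,2]: t=2:+1/2880 = 1/2880
(3j)²=2/165 [(5 1 4; 1 1 -2)], sign=+1
⇒ 4πI² = 2/11
I = (-1)√(2/11/(4π)) = -0.12028562

-0.120286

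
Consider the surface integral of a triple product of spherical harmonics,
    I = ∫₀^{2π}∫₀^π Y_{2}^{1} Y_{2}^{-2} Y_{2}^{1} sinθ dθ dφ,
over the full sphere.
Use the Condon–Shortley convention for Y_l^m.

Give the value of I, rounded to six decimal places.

m-sum 0 ✓  L=6 even ✓  0≤2≤4 ✓
Π(2lᵢ+1) = 5×5×5 = 125
triangle coeff Δ(2,2,2) = 1/630
Σ_t [0,2]: t=0:+1/8 t=1:−1/1 t=2:+1/8 = -3/4
(3j)²=2/35 [(2 2 2; 0 0 0)], sign=-1
Σ_t [0,0]: t=0:+1/4 = 1/4
(3j)²=3/35 [(2 2 2; 1 -2 1)], sign=-1
⇒ 4πI² = 30/49
I = (+1)√(30/49/(4π)) = 0.22072812

0.220728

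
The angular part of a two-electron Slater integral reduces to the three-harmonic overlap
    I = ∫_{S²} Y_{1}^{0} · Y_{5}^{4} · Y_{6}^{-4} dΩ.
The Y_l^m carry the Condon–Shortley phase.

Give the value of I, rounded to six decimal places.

0.182727

Rules hold: Σm=0, L=12 even, 4≤6≤6.
N = 3·11·13 = 429
Δ = 0!·2!·10!/13! = 1/858
Racah Σ t=0..0: t=0:+1/14400 = 1/14400
⇒ 3j(1 5 6; 0 0 0)² = 6/143, sgn +1
Racah Σ t=0..0: t=0:+1/362880 = 1/362880
⇒ 3j(1 5 6; 0 4 -4)² = 10/429, sgn +1
4πI² = N·(3j₀)²·(3jₘ)² = 60/143
I = +1·√(0.41958/4π) = 0.18272698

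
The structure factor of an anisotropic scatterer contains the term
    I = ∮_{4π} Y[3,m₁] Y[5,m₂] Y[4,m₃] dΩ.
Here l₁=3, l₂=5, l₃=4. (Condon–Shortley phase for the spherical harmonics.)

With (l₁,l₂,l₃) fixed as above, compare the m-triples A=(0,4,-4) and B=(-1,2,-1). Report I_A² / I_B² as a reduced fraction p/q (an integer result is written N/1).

Shared (l₁,l₂,l₃)=(3,5,4): N and (l;000)² cancel in I_A²/I_B².
A: Δ = 4!·2!·6!/13! = 1/180180; Racah Σ t=3..3: t=3:−1/8640 = -1/8640; ⇒ 3j(3 5 4; 0 4 -4)² = 28/715, sgn -1
B: Δ = 4!·2!·6!/13! = 1/180180; Racah Σ t=2..4: t=2:+1/960 t=3:−1/288 t=4:+1/1728 = -1/540; ⇒ 3j(3 5 4; -1 2 -1)² = 128/6435, sgn +1
I_A²/I_B² = (28/715)/(128/6435) = 63/32

63/32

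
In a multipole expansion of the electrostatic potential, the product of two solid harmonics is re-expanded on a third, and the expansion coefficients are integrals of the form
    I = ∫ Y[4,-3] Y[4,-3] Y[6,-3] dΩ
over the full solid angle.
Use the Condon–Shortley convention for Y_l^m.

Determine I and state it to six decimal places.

-3 − 3 − 3 = -9 ≠ 0: azimuthal integral kills it; I = 0

0.000000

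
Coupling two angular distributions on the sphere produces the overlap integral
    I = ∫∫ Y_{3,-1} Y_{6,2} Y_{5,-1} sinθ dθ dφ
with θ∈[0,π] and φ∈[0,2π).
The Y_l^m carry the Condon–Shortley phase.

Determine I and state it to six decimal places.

Checks pass: Σm=0; 14 even; l₃=5∈[3,9].
(2·3+1)(2·6+1)(2·5+1) = 1001
Δ: 4! 2! 8! / 15! → 1/675675
sum: t=1:−1/8640 t=2:+1/2304 t=3:−1/8640 = 7/34560
3j²(3 6 5; 0 0 0) = Δ·Π!·Σ² = 7/429  (sign -1)
sum: t=2:+1/11520 t=3:−1/4320 t=4:+1/27648 = -1/9216
3j²(3 6 5; -1 2 -1) = Δ·Π!·Σ² = 2/143  (sign -1)
combine: 4πI² = 1001·7/429·2/143 = 98/429
take √, sign +1: I = 0.13482780

0.134828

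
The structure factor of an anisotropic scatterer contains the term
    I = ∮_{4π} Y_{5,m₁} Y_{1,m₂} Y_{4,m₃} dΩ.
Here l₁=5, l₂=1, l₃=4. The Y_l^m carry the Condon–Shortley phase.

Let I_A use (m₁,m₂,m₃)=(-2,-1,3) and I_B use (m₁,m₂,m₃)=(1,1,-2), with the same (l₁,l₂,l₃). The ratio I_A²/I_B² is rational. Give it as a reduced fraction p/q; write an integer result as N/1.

l's match ⇒ only the (l;m) 3-j factors differ between A and B.
A: triangle coeff Δ(5,1,4) = 1/495; Σ_t [0,0]: t=0:+1/10080 = 1/10080; (3j)²=1/165 [(5 1 4; -2 -1 3)], sign=-1
B: triangle coeff Δ(5,1,4) = 1/495; Σ_t [2,2]: t=2:+1/2880 = 1/2880; (3j)²=2/165 [(5 1 4; 1 1 -2)], sign=+1
I_A²/I_B² = (1/165)/(2/165) = 1/2

1/2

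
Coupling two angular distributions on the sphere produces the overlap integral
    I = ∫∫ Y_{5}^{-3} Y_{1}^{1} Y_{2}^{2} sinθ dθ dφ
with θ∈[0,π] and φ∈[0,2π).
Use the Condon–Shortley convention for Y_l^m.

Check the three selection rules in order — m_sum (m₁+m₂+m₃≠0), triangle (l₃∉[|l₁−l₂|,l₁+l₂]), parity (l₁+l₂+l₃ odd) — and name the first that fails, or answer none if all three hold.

Σmᵢ = 0  ✓
l₃∈[|l₁−l₂|,l₁+l₂]=[4,6], have l₃=2  ✗
Σlᵢ = 8 ⇒ even

triangle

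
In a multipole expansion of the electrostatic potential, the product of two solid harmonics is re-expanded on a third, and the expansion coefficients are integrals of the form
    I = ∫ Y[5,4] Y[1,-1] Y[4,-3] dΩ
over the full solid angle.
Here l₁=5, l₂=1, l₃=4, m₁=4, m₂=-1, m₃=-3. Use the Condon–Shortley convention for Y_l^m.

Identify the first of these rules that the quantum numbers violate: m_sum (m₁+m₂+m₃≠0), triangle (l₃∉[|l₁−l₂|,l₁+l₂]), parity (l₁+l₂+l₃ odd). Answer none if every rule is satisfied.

azimuthal sum: 4 − 1 − 3 = 0  ✓
4 ≤ 4 ≤ 6 (triangle on l)  ✓
L = 5 + 1 + 4 = 10 (even)  ✓

none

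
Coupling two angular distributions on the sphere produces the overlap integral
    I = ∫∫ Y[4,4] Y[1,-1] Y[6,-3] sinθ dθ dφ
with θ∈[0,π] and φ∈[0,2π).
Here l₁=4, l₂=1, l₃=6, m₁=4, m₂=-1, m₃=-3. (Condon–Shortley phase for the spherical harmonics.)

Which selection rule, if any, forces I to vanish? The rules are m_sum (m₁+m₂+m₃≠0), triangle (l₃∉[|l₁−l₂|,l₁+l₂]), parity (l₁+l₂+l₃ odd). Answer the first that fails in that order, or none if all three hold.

triangle

m₁+m₂+m₃ = 4 − 1 − 3 = 0  ✓
triangle: |4−1|=3 ≤ l₃=6 ≤ 4+1=5  ✗
parity: l₁+l₂+l₃ = 11 is odd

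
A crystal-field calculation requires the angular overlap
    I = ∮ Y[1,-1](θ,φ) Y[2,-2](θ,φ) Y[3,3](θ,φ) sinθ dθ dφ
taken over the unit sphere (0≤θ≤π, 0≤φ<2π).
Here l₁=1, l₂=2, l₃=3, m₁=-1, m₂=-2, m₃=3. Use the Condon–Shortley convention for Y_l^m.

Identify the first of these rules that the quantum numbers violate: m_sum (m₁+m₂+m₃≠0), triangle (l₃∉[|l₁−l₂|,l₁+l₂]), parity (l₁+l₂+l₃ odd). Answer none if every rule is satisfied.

m₁+m₂+m₃ = -1 − 2 + 3 = 0  ✓
triangle: |1−2|=1 ≤ l₃=3 ≤ 1+2=3  ✓
parity: l₁+l₂+l₃ = 6 is even  ✓

none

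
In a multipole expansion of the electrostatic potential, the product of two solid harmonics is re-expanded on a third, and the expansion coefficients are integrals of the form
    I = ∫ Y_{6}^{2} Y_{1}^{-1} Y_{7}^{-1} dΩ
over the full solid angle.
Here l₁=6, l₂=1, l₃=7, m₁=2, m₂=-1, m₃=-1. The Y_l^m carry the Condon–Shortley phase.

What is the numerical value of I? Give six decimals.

Checks pass: Σm=0; 14 even; l₃=7∈[5,7].
(2·6+1)(2·1+1)(2·7+1) = 585
Δ: 0! 12! 2! / 15! → 1/1365
sum: t=0:+1/518400 = 1/518400
3j²(6 1 7; 0 0 0) = Δ·Π!·Σ² = 7/195  (sign -1)
sum: t=0:+1/1935360 = 1/1935360
3j²(6 1 7; 2 -1 -1) = Δ·Π!·Σ² = 1/91  (sign +1)
combine: 4πI² = 585·7/195·1/91 = 3/13
take √, sign -1: I = -0.13551395

-0.135514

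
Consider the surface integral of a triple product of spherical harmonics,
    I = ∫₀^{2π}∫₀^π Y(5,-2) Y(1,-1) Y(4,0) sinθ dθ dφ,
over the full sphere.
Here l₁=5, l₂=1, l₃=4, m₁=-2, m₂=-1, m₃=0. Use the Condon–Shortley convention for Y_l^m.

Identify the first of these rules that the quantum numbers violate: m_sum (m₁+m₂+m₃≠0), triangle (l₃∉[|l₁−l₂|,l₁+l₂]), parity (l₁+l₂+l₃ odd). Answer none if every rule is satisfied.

m_sum

Σmᵢ = -3  ✗
l₃∈[|l₁−l₂|,l₁+l₂]=[4,6], have l₃=4
Σlᵢ = 10 ⇒ even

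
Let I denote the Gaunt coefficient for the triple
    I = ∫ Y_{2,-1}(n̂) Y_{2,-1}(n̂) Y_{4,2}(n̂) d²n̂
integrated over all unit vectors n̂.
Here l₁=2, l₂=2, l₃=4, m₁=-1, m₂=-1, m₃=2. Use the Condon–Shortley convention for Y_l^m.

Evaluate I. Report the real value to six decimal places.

0.254875

Rules hold: Σm=0, L=8 even, 0≤4≤4.
N = 5·5·9 = 225
Δ = 0!·4!·4!/9! = 1/630
Racah Σ t=0..0: t=0:+1/16 = 1/16
⇒ 3j(2 2 4; 0 0 0)² = 2/35, sgn +1
Racah Σ t=0..0: t=0:+1/36 = 1/36
⇒ 3j(2 2 4; -1 -1 2)² = 4/63, sgn +1
4πI² = N·(3j₀)²·(3jₘ)² = 40/49
I = +1·√(0.816327/4π) = 0.25487487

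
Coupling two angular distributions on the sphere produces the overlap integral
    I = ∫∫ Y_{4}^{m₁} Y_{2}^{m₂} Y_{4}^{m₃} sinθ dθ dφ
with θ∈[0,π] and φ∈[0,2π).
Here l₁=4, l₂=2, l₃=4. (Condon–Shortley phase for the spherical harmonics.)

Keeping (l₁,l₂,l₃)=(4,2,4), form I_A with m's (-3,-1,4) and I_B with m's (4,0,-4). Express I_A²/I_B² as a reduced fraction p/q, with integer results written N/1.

Shared (l₁,l₂,l₃)=(4,2,4): N and (l;000)² cancel in I_A²/I_B².
A: Δ = 2!·6!·2!/11! = 1/13860; Racah Σ t=1..1: t=1:−1/1440 = -1/1440; ⇒ 3j(4 2 4; -3 -1 4)² = 7/165, sgn -1
B: Δ = 2!·6!·2!/11! = 1/13860; Racah Σ t=0..0: t=0:+1/2880 = 1/2880; ⇒ 3j(4 2 4; 4 0 -4)² = 28/495, sgn +1
I_A²/I_B² = (7/165)/(28/495) = 3/4

3/4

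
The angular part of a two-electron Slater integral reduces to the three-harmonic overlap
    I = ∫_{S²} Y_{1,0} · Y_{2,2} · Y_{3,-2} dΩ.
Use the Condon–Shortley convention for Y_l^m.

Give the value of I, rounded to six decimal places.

Rules hold: Σm=0, L=6 even, 1≤3≤3.
N = 3·5·7 = 105
Δ = 0!·2!·4!/7! = 1/105
Racah Σ t=0..0: t=0:+1/4 = 1/4
⇒ 3j(1 2 3; 0 0 0)² = 3/35, sgn -1
Racah Σ t=0..0: t=0:+1/24 = 1/24
⇒ 3j(1 2 3; 0 2 -2)² = 1/21, sgn -1
4πI² = N·(3j₀)²·(3jₘ)² = 3/7
I = +1·√(0.428571/4π) = 0.18467439

0.184674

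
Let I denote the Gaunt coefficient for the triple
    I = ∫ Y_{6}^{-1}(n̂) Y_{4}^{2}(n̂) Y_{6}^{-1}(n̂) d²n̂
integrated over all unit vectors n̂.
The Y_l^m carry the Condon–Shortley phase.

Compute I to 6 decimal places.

0.133571

Rules hold: Σm=0, L=16 even, 2≤6≤10.
N = 13·9·13 = 1521
Δ = 4!·8!·4!/17! = 1/15315300
Racah Σ t=0..4: t=0:+1/829440 t=1:−1/25920 t=2:+1/9216 t=3:−1/25920 t=4:+1/829440 = 7/207360
⇒ 3j(6 4 6; 0 0 0)² = 28/2431, sgn +1
Racah Σ t=2..4: t=2:+1/69120 t=3:−1/20736 t=4:+1/69120 = -1/51840
⇒ 3j(6 4 6; -1 2 -1)² = 280/21879, sgn +1
4πI² = N·(3j₀)²·(3jₘ)² = 7840/34969
I = +1·√(0.224199/4π) = 0.13357079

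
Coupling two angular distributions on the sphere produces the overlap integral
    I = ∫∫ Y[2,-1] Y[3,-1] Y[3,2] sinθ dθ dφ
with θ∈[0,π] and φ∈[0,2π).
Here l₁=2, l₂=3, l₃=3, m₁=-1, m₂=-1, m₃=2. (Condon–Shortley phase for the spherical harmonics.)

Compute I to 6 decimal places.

Checks pass: Σm=0; 8 even; l₃=3∈[1,5].
(2·2+1)(2·3+1)(2·3+1) = 245
Δ: 2! 2! 4! / 9! → 1/3780
sum: t=0:+1/24 t=1:−1/4 t=2:+1/24 = -1/6
3j²(2 3 3; 0 0 0) = Δ·Π!·Σ² = 4/105  (sign +1)
sum: t=1:−1/12 t=2:+1/48 = -1/16
3j²(2 3 3; -1 -1 2) = Δ·Π!·Σ² = 1/28  (sign +1)
combine: 4πI² = 245·4/105·1/28 = 1/3
take √, sign +1: I = 0.16286750

0.162868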